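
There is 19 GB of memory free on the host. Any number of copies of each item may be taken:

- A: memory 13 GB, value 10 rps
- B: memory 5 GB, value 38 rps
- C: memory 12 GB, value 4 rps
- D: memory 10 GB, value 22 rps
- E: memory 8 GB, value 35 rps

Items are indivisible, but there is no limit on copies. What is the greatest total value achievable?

Best value-per-unit is B at 38/5, and filling with it alone uses memory 3×5=15. No mix of the others beats 3×38 = 114.

114 rps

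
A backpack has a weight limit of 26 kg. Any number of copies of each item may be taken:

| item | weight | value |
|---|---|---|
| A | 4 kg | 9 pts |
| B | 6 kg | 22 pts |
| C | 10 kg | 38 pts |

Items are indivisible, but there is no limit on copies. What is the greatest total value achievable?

98 pts

Best value-per-unit is C at 38/10; filling with it alone gives 2×38 = 76.
Optimal mix: 1×B + 2×C → weight 26, value 98.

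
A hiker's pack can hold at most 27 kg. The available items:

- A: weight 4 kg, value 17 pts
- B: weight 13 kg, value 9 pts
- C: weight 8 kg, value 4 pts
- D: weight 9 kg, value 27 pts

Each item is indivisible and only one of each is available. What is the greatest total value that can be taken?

53 pts

Check high-value combinations within 27 kg:
- A+B+D: weight 4+13+9=26, value 17+9+27=53
- A+C+D: weight 4+8+9=21, value 17+4+27=48
- A+D: weight 4+9=13, value 17+27=44
- B+D: weight 13+9=22, value 9+27=36
Best: 53 pts.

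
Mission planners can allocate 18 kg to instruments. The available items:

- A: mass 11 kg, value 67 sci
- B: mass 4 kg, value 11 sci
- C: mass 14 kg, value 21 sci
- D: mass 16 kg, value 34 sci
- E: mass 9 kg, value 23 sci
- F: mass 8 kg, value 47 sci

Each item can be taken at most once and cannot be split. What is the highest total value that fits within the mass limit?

Check high-value combinations within 18 kg:
- A+B: mass 11+4=15, value 67+11=78
- E+F: mass 9+8=17, value 23+47=70
- A: mass 11, value 67
Best: 78 sci.

78 sci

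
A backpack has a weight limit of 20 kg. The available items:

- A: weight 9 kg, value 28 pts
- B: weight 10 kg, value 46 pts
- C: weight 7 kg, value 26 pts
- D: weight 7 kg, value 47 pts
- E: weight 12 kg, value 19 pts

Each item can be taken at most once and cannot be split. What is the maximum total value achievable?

Check high-value combinations within 20 kg:
- B+D: weight 10+7=17, value 46+47=93
- A+D: weight 9+7=16, value 28+47=75
- A+B: weight 9+10=19, value 28+46=74
Best: 93 pts.

93 pts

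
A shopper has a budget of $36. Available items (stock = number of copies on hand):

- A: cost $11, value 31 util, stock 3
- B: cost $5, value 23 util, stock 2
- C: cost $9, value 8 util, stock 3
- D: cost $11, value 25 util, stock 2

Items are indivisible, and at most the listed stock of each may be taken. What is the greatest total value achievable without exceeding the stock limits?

Best selections within cost 36 and stock limits:
- 2×A + 2×B: cost 32, value 108
- 1×A + 2×B + 1×D: cost 32, value 102
- 2×B + 2×D: cost 32, value 96
- 3×A: cost 33, value 93
Best: 108 util.

108 util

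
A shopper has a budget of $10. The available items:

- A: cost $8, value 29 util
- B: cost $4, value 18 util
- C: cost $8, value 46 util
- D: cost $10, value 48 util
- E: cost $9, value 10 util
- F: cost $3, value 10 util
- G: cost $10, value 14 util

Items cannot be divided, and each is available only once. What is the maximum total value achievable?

Check high-value combinations within $10:
- D: cost 10, value 48
- C: cost 8, value 46
- A: cost 8, value 29
- B+F: cost 4+3=7, value 18+10=28
- B: cost 4, value 18
Best: 48 util.

48 util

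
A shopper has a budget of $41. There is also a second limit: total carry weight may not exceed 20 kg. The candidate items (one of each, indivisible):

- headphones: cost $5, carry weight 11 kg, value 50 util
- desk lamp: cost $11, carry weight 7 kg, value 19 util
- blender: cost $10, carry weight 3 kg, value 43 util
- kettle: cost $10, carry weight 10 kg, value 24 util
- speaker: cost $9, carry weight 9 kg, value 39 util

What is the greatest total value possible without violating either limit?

Feasible sets respecting both limits:
- desk lamp+blender+speaker: cost 30, carry weight 19, value 101
- headphones+blender: cost 15, carry weight 14, value 93
- headphones+speaker: cost 14, carry weight 20, value 89
- desk lamp+blender+kettle: cost 31, carry weight 20, value 86
Best: 101 util.

101 util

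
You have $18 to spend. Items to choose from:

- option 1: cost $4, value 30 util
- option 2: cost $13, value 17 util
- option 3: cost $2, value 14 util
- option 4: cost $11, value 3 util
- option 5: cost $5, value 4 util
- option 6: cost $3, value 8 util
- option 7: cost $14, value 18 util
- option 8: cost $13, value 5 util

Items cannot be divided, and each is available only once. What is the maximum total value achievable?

56 util

Check high-value combinations within $18:
- option 1+option 3+option 5+option 6: cost 4+2+5+3=14, value 30+14+4+8=56
- option 1+option 3+option 6: cost 4+2+3=9, value 30+14+8=52
- option 1+option 3+option 5: cost 4+2+5=11, value 30+14+4=48
- option 1+option 7: cost 4+14=18, value 30+18=48
- option 1+option 2: cost 4+13=17, value 30+17=47
Best: 56 util.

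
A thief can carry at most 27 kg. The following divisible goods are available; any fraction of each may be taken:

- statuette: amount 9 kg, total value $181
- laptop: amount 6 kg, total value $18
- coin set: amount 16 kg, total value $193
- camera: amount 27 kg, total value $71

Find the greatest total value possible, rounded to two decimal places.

Take in order of value per unit:
- statuette (181/9 per unit): all 9 → value 181, running total 181.00
- coin set (193/16 per unit): all 16 → value 193, running total 374.00
- laptop (18/6 per unit): 2 of 6 → value 2×18/6 = 6.0000, running total 380.00
Total 380.00.

380.00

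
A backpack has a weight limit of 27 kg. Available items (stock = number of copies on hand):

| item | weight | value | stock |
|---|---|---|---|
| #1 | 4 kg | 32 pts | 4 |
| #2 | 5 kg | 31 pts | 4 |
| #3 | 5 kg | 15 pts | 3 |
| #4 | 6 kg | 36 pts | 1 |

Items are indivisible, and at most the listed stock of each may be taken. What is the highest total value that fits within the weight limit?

Top feasible selections:
- 4×#1 + 1×#2 + 1×#4: weight 27, value 195
- 4×#1 + 2×#2: weight 26, value 190
- 3×#1 + 3×#2: weight 27, value 189
Best: 195 pts.

195 pts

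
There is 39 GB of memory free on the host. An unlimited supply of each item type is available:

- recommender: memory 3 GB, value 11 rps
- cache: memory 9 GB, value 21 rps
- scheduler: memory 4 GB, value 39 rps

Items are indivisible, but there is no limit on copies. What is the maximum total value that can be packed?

362 rps

Best value-per-unit is scheduler at 39/4; filling with it alone gives 9×39 = 351.
Optimal mix: 1×recommender + 9×scheduler → memory 39, value 362.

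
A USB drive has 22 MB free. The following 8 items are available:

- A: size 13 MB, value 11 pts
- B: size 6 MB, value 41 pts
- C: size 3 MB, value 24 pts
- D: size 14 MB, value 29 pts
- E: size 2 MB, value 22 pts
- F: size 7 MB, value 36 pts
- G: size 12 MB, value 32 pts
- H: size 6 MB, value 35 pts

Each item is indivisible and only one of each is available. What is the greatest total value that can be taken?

136 pts

This is a 0/1 knapsack; check combinations near the capacity.
- B+C+F+H: size 6+3+7+6=22, value 41+24+36+35=136
- B+E+F+H: size 6+2+7+6=21, value 41+22+36+35=134
- B+C+E+F: size 6+3+2+7=18, value 41+24+22+36=123
- B+C+E+H: size 6+3+2+6=17, value 41+24+22+35=122
- C+E+F+H: size 3+2+7+6=18, value 24+22+36+35=117
Best: 136 pts.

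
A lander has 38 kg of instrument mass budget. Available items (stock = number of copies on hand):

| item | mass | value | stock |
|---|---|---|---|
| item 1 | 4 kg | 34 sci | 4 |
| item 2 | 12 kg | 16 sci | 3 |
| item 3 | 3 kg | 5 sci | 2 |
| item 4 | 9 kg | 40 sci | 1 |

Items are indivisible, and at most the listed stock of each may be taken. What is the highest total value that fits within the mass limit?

Top feasible selections:
- 4×item 1 + 1×item 2 + 1×item 4: mass 37, value 192
- 4×item 1 + 2×item 3 + 1×item 4: mass 31, value 186
- 4×item 1 + 1×item 3 + 1×item 4: mass 28, value 181
- 4×item 1 + 1×item 4: mass 25, value 176
Best: 192 sci.

192 sci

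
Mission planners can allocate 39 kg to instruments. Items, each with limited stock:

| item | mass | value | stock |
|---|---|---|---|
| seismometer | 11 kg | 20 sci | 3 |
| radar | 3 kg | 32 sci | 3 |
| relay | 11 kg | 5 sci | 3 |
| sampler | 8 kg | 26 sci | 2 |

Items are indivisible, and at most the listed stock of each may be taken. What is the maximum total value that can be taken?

Best selections within mass 39 and stock limits:
- 1×seismometer + 3×radar + 2×sampler: mass 36, value 168
- 2×seismometer + 3×radar + 1×sampler: mass 39, value 162
- 3×radar + 1×relay + 2×sampler: mass 36, value 153
- 3×radar + 2×sampler: mass 25, value 148
Best: 168 sci.

168 sci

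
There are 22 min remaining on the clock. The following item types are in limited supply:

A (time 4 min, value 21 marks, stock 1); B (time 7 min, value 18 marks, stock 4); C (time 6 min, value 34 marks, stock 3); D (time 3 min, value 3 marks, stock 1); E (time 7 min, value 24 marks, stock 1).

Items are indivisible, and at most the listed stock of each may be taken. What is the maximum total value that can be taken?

123 marks

Top feasible selections:
- 1×A + 3×C: time 22, value 123
- 3×C + 1×D: time 21, value 105
- 3×C: time 18, value 102
- 2×C + 1×D + 1×E: time 22, value 95
Best: 123 marks.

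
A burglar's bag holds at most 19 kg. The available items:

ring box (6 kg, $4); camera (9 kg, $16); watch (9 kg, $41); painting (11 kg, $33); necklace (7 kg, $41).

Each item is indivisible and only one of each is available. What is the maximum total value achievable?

$82

Check high-value combinations within 19 kg:
- watch+necklace: weight 9+7=16, value 41+41=82
- painting+necklace: weight 11+7=18, value 33+41=74
- camera+necklace: weight 9+7=16, value 16+41=57
Best: $82.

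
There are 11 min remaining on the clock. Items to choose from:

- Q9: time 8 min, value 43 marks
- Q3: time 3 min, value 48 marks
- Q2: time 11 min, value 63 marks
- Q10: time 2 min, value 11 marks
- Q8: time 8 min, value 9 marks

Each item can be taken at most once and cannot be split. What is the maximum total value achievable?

91 marks

This is a 0/1 knapsack; check combinations near the capacity.
- Q9+Q3: time 8+3=11, value 43+48=91
- Q2: time 11, value 63
- Q3+Q10: time 3+2=5, value 48+11=59
- Q3+Q8: time 3+8=11, value 48+9=57
- Q9+Q10: time 8+2=10, value 43+11=54
Best: 91 marks.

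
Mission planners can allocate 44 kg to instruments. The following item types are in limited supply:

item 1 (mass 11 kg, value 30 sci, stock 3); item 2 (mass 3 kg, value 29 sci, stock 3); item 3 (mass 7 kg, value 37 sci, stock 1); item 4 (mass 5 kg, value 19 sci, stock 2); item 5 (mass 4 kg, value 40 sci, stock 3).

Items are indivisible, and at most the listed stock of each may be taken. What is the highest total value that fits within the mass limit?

Best selections within mass 44 and stock limits:
- 1×item 1 + 3×item 2 + 1×item 3 + 1×item 4 + 3×item 5: mass 44, value 293
- 3×item 2 + 1×item 3 + 2×item 4 + 3×item 5: mass 38, value 282
- 1×item 1 + 3×item 2 + 2×item 4 + 3×item 5: mass 42, value 275
Best: 293 sci.

293 sci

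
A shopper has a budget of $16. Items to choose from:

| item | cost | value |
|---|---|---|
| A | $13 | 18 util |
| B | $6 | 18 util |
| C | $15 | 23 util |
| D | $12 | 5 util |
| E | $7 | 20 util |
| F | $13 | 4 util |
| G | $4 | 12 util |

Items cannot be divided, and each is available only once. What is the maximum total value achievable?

Check high-value combinations within $16:
- B+E: cost 6+7=13, value 18+20=38
- E+G: cost 7+4=11, value 20+12=32
- B+G: cost 6+4=10, value 18+12=30
Best: 38 util.

38 util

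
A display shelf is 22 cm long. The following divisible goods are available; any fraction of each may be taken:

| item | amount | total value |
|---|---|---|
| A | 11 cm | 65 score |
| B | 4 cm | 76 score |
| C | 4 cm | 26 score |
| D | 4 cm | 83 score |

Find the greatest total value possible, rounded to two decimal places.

Take in order of value per unit:
- D (83/4 per unit): all 4 → value 83, running total 83.00
- B (76/4 per unit): all 4 → value 76, running total 159.00
- C (26/4 per unit): all 4 → value 26, running total 185.00
- A (65/11 per unit): 10 of 11 → value 10×65/11 = 59.0909, running total 244.09
Total 244.09.

244.09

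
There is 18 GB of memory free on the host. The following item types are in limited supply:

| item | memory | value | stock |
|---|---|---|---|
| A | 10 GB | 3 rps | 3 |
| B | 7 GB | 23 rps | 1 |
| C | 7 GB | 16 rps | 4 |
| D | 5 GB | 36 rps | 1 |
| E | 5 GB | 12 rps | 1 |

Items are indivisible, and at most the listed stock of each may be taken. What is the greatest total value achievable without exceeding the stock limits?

Top feasible selections:
- 1×B + 1×D + 1×E: memory 17, value 71
- 1×C + 1×D + 1×E: memory 17, value 64
- 1×B + 1×D: memory 12, value 59
- 1×C + 1×D: memory 12, value 52
Best: 71 rps.

71 rps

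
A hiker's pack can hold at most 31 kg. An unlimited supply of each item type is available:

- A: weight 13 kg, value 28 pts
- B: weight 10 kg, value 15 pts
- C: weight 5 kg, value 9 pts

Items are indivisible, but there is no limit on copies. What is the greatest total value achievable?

Best value-per-unit is A at 28/13; filling with it alone gives 2×28 = 56.
Optimal mix: 2×A + 1×C → weight 31, value 65.

65 pts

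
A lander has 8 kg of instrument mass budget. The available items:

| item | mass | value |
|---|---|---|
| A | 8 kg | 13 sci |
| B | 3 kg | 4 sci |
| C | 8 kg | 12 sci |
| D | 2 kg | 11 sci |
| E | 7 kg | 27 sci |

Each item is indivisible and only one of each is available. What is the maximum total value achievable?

Check high-value combinations within 8 kg:
- E: mass 7, value 27
- B+D: mass 3+2=5, value 4+11=15
- A: mass 8, value 13
- C: mass 8, value 12
Best: 27 sci.

27 sci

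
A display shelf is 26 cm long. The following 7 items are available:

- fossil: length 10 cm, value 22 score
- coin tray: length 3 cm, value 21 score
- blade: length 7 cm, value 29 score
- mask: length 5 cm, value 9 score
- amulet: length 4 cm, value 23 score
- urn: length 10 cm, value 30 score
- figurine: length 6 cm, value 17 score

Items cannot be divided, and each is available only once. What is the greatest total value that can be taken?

103 score

Check high-value combinations within 26 cm:
- coin tray+blade+amulet+urn: length 3+7+4+10=24, value 21+29+23+30=103
- coin tray+blade+mask+amulet+figurine: length 3+7+5+4+6=25, value 21+29+9+23+17=99
- coin tray+blade+urn+figurine: length 3+7+10+6=26, value 21+29+30+17=97
- fossil+coin tray+blade+amulet: length 10+3+7+4=24, value 22+21+29+23=95
Best: 103 score.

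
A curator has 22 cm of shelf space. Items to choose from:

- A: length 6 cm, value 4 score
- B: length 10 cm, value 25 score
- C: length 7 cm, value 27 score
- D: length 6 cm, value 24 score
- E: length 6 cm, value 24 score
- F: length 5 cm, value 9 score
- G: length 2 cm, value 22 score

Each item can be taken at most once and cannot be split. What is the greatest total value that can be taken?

Check high-value combinations within 22 cm:
- C+D+E+G: length 7+6+6+2=21, value 27+24+24+22=97
- C+D+F+G: length 7+6+5+2=20, value 27+24+9+22=82
- C+E+F+G: length 7+6+5+2=20, value 27+24+9+22=82
- D+E+F+G: length 6+6+5+2=19, value 24+24+9+22=79
Best: 97 score.

97 score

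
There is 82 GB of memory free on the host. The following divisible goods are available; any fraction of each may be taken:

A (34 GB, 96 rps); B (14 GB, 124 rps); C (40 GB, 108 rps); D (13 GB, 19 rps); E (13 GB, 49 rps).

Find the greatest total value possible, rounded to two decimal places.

Take in order of value per unit:
- B (124/14 per unit): all 14 → value 124, running total 124.00
- E (49/13 per unit): all 13 → value 49, running total 173.00
- A (96/34 per unit): all 34 → value 96, running total 269.00
- C (108/40 per unit): 21 of 40 → value 21×108/40 = 56.7000, running total 325.70
Total 325.70.

325.70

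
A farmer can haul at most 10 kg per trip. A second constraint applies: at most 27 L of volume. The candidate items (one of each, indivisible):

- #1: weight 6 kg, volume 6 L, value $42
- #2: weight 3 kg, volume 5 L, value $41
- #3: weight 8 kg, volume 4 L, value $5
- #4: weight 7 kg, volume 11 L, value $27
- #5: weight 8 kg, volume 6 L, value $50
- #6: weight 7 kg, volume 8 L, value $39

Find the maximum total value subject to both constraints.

$83

Feasible sets respecting both limits:
- #1+#2: weight 9, volume 11, value 83
- #2+#6: weight 10, volume 13, value 80
- #2+#4: weight 10, volume 16, value 68
Best: $83.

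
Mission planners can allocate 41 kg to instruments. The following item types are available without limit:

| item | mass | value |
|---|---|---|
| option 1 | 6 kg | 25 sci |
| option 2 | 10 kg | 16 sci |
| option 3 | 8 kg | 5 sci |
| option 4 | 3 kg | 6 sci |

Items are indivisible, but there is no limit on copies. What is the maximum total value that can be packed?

156 sci

Best value-per-unit is option 1 at 25/6; filling with it alone gives 6×25 = 150.
Optimal mix: 6×option 1 + 1×option 4 → mass 39, value 156.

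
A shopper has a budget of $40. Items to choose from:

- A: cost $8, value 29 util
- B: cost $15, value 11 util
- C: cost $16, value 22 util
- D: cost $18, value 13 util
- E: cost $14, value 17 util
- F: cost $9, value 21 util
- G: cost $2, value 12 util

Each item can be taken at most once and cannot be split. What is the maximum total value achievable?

Check high-value combinations within $40:
- A+C+F+G: cost 8+16+9+2=35, value 29+22+21+12=84
- A+C+E+G: cost 8+16+14+2=40, value 29+22+17+12=80
- A+E+F+G: cost 8+14+9+2=33, value 29+17+21+12=79
- A+D+F+G: cost 8+18+9+2=37, value 29+13+21+12=75
Best: 84 util.

84 util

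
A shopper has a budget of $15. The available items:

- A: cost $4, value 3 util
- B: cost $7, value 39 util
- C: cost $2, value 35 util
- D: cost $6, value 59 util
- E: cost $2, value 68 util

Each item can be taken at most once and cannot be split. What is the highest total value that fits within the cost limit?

This is a 0/1 knapsack; check combinations near the capacity.
- B+D+E: cost 7+6+2=15, value 39+59+68=166
- A+C+D+E: cost 4+2+6+2=14, value 3+35+59+68=165
- C+D+E: cost 2+6+2=10, value 35+59+68=162
Best: 166 util.

166 util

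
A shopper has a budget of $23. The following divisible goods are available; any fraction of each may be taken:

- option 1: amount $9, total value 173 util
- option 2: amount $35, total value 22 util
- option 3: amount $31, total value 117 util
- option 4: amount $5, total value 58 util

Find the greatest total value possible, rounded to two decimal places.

Take in order of value per unit:
- option 1 (173/9 per unit): all 9 → value 173, running total 173.00
- option 4 (58/5 per unit): all 5 → value 58, running total 231.00
- option 3 (117/31 per unit): 9 of 31 → value 9×117/31 = 33.9677, running total 264.97
Total 264.97.

264.97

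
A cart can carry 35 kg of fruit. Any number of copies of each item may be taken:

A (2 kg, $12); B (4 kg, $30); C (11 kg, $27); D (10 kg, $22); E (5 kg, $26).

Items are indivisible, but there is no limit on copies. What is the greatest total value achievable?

$252

Best value-per-unit is B at 30/4; filling with it alone gives 8×30 = 240.
Optimal mix: 1×A + 8×B → weight 34, value 252.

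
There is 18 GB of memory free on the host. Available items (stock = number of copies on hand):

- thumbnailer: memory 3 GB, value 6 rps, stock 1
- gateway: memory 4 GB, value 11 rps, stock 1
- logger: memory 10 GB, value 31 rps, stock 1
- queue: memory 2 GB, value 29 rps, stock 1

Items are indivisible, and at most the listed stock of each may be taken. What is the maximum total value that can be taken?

Top feasible selections:
- 1×gateway + 1×logger + 1×queue: memory 16, value 71
- 1×thumbnailer + 1×logger + 1×queue: memory 15, value 66
Best: 71 rps.

71 rps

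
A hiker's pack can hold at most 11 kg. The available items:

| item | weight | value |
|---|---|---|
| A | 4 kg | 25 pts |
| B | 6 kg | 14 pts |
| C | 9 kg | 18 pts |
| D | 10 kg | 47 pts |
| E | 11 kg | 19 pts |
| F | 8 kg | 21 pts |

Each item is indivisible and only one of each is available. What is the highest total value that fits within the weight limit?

This is a 0/1 knapsack; check combinations near the capacity.
- D: weight 10, value 47
- A+B: weight 4+6=10, value 25+14=39
- A: weight 4, value 25
- F: weight 8, value 21
- E: weight 11, value 19
Best: 47 pts.

47 pts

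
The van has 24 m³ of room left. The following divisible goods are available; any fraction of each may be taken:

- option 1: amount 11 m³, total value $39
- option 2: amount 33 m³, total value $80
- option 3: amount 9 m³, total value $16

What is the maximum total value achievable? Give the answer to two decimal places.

Take in order of value per unit:
- option 1 (39/11 per unit): all 11 → value 39, running total 39.00
- option 2 (80/33 per unit): 13 of 33 → value 13×80/33 = 31.5152, running total 70.52
Total 70.52.

70.52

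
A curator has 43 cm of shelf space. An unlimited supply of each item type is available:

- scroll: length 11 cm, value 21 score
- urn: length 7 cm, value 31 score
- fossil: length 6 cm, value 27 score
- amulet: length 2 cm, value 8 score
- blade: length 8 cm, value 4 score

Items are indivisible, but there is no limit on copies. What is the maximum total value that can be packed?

193 score

Best value-per-unit is fossil at 27/6; filling with it alone gives 7×27 = 189.
Optimal mix: 1×urn + 6×fossil → length 43, value 193.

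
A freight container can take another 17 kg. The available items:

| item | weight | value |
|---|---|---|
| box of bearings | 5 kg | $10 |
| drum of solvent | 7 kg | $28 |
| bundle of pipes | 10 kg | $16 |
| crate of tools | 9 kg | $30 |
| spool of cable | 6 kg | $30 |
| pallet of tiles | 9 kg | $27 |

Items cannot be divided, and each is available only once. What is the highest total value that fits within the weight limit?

$60

Check high-value combinations within 17 kg:
- crate of tools+spool of cable: weight 9+6=15, value 30+30=60
- drum of solvent+spool of cable: weight 7+6=13, value 28+30=58
- drum of solvent+crate of tools: weight 7+9=16, value 28+30=58
- spool of cable+pallet of tiles: weight 6+9=15, value 30+27=57
Best: $60.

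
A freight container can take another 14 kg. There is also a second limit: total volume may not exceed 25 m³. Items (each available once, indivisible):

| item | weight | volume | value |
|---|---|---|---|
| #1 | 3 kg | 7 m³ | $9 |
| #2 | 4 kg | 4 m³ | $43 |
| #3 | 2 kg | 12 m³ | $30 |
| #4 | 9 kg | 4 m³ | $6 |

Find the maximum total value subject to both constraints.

Feasible sets respecting both limits:
- #1+#2+#3: weight 9, volume 23, value 82
- #2+#3: weight 6, volume 16, value 73
- #1+#2: weight 7, volume 11, value 52
- #2+#4: weight 13, volume 8, value 49
Best: $82.

$82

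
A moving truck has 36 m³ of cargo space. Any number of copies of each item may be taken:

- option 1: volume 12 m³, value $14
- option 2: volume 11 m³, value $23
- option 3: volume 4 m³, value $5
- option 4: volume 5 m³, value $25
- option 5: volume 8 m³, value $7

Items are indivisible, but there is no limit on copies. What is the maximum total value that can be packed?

$175

Best value-per-unit is option 4 at 25/5, and filling with it alone uses volume 7×5=35. No mix of the others beats 7×25 = 175.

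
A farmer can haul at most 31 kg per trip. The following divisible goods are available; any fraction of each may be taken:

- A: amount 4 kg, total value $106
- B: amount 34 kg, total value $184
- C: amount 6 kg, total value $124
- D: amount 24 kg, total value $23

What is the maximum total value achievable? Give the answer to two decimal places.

Take in order of value per unit:
- A (106/4 per unit): all 4 → value 106, running total 106.00
- C (124/6 per unit): all 6 → value 124, running total 230.00
- B (184/34 per unit): 21 of 34 → value 21×184/34 = 113.6471, running total 343.65
Total 343.65.

343.65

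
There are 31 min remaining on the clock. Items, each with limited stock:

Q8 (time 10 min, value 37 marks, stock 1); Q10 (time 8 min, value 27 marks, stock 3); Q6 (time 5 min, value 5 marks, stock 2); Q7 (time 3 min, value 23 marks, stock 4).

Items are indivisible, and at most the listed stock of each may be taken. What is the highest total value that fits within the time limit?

Best selections within time 31 and stock limits:
- 1×Q8 + 1×Q10 + 4×Q7: time 30, value 156
- 2×Q10 + 4×Q7: time 28, value 146
- 1×Q8 + 1×Q6 + 4×Q7: time 27, value 134
- 1×Q8 + 1×Q10 + 3×Q7: time 27, value 133
Best: 156 marks.

156 marks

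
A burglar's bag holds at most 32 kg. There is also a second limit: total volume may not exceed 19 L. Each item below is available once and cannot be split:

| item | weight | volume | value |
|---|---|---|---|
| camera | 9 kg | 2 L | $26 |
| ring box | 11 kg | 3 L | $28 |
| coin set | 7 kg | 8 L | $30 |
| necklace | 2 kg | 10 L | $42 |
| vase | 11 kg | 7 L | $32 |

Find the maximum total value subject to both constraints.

$100

Feasible sets respecting both limits:
- camera+necklace+vase: weight 22, volume 19, value 100
- camera+ring box+necklace: weight 22, volume 15, value 96
- ring box+coin set+vase: weight 29, volume 18, value 90
- camera+coin set+vase: weight 27, volume 17, value 88
Best: $100.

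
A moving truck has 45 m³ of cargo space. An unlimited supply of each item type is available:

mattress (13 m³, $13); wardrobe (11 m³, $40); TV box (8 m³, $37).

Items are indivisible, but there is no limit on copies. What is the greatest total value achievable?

Best value-per-unit is TV box at 37/8; filling with it alone gives 5×37 = 185.
Optimal mix: 1×wardrobe + 4×TV box → volume 43, value 188.

$188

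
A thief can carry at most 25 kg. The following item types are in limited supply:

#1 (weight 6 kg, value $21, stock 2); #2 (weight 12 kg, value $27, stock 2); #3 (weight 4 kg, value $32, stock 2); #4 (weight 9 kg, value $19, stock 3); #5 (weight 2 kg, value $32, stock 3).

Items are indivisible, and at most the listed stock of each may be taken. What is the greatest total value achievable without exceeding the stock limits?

Top feasible selections:
- 1×#1 + 2×#3 + 3×#5: weight 20, value 181
- 2×#3 + 1×#4 + 3×#5: weight 23, value 179
- 2×#1 + 1×#3 + 3×#5: weight 22, value 170
- 2×#1 + 2×#3 + 2×#5: weight 24, value 170
Best: $181.

$181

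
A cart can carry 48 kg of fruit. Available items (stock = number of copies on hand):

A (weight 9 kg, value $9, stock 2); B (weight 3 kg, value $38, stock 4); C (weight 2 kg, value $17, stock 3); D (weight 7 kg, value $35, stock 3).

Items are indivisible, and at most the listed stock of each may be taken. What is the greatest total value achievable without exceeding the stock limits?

$317

Top feasible selections:
- 1×A + 4×B + 3×C + 3×D: weight 48, value 317
- 4×B + 3×C + 3×D: weight 39, value 308
- 1×A + 4×B + 2×C + 3×D: weight 46, value 300
Best: $317.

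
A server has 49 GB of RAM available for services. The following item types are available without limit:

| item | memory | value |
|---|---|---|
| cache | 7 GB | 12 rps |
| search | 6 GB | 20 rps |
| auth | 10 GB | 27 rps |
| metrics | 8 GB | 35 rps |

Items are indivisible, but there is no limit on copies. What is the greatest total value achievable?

210 rps

Best value-per-unit is metrics at 35/8, and filling with it alone uses memory 6×8=48. No mix of the others beats 6×35 = 210.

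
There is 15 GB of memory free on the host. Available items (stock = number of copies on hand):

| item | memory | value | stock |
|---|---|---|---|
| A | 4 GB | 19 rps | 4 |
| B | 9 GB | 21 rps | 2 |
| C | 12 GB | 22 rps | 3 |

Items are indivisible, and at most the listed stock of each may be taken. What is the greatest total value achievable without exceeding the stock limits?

57 rps

Best selections within memory 15 and stock limits:
- 3×A: memory 12, value 57
- 1×A + 1×B: memory 13, value 40
Best: 57 rps.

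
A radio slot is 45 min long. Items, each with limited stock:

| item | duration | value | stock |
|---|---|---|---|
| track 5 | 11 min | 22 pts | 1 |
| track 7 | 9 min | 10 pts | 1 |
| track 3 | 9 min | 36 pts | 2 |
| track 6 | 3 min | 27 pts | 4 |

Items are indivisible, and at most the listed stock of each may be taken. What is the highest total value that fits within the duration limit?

202 pts

Best selections within duration 45 and stock limits:
- 1×track 5 + 2×track 3 + 4×track 6: duration 41, value 202
- 1×track 7 + 2×track 3 + 4×track 6: duration 39, value 190
- 2×track 3 + 4×track 6: duration 30, value 180
- 1×track 5 + 1×track 7 + 1×track 3 + 4×track 6: duration 41, value 176
Best: 202 pts.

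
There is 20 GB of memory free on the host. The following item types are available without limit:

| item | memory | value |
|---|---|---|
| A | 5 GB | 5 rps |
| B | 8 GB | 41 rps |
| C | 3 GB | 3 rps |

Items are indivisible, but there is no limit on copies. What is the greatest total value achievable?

85 rps

Best value-per-unit is B at 41/8; filling with it alone gives 2×41 = 82.
Optimal mix: 2×B + 1×C → memory 19, value 85.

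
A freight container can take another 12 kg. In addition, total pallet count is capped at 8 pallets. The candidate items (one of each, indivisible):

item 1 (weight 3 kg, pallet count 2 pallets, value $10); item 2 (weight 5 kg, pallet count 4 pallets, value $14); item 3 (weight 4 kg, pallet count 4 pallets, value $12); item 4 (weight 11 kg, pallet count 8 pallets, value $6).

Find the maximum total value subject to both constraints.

$26

Feasible sets respecting both limits:
- item 2+item 3: weight 9, pallet count 8, value 26
- item 1+item 2: weight 8, pallet count 6, value 24
- item 1+item 3: weight 7, pallet count 6, value 22
Best: $26.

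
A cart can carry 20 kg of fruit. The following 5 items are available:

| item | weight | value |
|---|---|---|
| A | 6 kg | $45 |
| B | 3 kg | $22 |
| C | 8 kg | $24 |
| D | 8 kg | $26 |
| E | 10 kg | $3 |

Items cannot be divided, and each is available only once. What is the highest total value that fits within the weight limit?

Check high-value combinations within 20 kg:
- A+B+D: weight 6+3+8=17, value 45+22+26=93
- A+B+C: weight 6+3+8=17, value 45+22+24=91
- B+C+D: weight 3+8+8=19, value 22+24+26=72
- A+D: weight 6+8=14, value 45+26=71
Best: $93.

$93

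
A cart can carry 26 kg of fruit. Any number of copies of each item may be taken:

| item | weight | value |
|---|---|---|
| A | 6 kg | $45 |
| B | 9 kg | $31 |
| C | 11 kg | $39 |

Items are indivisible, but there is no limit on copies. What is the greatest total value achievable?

Best value-per-unit is A at 45/6, and filling with it alone uses weight 4×6=24. No mix of the others beats 4×45 = 180.

$180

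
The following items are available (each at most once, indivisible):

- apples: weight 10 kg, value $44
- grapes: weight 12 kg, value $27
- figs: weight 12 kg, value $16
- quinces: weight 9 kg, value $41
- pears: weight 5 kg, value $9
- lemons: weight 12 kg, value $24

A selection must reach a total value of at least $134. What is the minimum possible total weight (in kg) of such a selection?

Subsets with value ≥ 134, sorted by total weight:
- apples+grapes+quinces+lemons: weight 43, value 136
- apples+grapes+quinces+pears+lemons: weight 48, value 145
Minimum weight: 43 kg.

43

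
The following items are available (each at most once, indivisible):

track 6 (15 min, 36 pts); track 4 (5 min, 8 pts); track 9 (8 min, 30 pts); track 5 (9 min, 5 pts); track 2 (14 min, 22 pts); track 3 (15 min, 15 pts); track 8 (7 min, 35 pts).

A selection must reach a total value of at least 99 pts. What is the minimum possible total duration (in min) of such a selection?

30

Subsets with value ≥ 99, sorted by total duration:
- track 6+track 9+track 8: duration 30, value 101
- track 6+track 4+track 9+track 8: duration 35, value 109
- track 6+track 9+track 5+track 8: duration 39, value 106
- track 6+track 4+track 2+track 8: duration 41, value 101
Minimum duration: 30 min.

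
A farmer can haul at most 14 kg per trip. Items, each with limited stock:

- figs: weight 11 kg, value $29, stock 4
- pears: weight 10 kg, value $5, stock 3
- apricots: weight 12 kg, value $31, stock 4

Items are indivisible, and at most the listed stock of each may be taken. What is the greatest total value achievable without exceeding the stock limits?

$31

Top feasible selections:
- 1×apricots: weight 12, value 31
- 1×figs: weight 11, value 29
- 1×pears: weight 10, value 5
Best: $31.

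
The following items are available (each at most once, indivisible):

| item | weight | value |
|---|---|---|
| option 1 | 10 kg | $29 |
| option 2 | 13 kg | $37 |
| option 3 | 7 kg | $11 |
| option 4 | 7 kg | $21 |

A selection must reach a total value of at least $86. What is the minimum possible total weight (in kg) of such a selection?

30

Subsets with value ≥ 86, sorted by total weight:
- option 1+option 2+option 4: weight 30, value 87
- option 1+option 2+option 3+option 4: weight 37, value 98
Minimum weight: 30 kg.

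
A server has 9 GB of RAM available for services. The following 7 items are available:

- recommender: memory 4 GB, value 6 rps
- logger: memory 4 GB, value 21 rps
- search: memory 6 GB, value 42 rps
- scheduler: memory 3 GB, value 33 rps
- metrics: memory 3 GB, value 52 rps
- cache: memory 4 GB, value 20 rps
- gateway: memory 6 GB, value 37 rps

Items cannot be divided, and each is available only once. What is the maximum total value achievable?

94 rps

Check high-value combinations within 9 GB:
- search+metrics: memory 6+3=9, value 42+52=94
- metrics+gateway: memory 3+6=9, value 52+37=89
- scheduler+metrics: memory 3+3=6, value 33+52=85
Best: 94 rps.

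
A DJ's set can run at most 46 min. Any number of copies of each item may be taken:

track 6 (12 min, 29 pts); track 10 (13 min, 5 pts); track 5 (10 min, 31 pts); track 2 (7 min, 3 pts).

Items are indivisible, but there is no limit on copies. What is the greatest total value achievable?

124 pts

Best value-per-unit is track 5 at 31/10, and filling with it alone uses duration 4×10=40. No mix of the others beats 4×31 = 124.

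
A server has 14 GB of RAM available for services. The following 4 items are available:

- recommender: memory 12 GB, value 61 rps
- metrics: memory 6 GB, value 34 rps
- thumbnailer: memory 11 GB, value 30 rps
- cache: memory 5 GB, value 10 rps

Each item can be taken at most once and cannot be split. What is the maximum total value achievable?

61 rps

This is a 0/1 knapsack; check combinations near the capacity.
- recommender: memory 12, value 61
- metrics+cache: memory 6+5=11, value 34+10=44
- metrics: memory 6, value 34
Best: 61 rps.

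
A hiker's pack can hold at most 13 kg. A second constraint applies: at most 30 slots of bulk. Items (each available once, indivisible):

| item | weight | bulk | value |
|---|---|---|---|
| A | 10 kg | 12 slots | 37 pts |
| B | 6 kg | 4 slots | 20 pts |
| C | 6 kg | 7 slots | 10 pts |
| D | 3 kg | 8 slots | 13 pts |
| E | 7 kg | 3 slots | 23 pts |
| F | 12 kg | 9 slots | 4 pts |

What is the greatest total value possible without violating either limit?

Feasible sets respecting both limits:
- A+D: weight 13, bulk 20, value 50
- B+E: weight 13, bulk 7, value 43
- A: weight 10, bulk 12, value 37
- D+E: weight 10, bulk 11, value 36
Best: 50 pts.

50 pts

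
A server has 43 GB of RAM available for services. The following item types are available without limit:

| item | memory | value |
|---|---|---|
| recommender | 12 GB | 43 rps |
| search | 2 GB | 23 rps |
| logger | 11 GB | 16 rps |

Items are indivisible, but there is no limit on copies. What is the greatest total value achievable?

483 rps

Best value-per-unit is search at 23/2, and filling with it alone uses memory 21×2=42. No mix of the others beats 21×23 = 483.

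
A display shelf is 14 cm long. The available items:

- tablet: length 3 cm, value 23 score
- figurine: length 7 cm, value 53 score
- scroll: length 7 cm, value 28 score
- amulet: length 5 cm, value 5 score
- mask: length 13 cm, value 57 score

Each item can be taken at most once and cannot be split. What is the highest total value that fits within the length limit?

Check high-value combinations within 14 cm:
- figurine+scroll: length 7+7=14, value 53+28=81
- tablet+figurine: length 3+7=10, value 23+53=76
- figurine+amulet: length 7+5=12, value 53+5=58
- mask: length 13, value 57
- figurine: length 7, value 53
Best: 81 score.

81 score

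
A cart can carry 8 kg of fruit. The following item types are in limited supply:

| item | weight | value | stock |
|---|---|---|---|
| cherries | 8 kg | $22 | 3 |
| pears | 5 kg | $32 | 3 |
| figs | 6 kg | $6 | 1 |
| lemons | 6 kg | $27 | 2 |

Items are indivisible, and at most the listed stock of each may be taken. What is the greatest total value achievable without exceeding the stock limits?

$32

Best selections within weight 8 and stock limits:
- 1×pears: weight 5, value 32
- 1×lemons: weight 6, value 27
- 1×cherries: weight 8, value 22
- 1×figs: weight 6, value 6
Best: $32.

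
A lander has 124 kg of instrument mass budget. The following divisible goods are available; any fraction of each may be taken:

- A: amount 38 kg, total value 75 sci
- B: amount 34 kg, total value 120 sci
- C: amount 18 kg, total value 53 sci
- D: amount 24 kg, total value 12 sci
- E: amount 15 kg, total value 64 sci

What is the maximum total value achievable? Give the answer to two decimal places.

321.50

Take in order of value per unit:
- E (64/15 per unit): all 15 → value 64, running total 64.00
- B (120/34 per unit): all 34 → value 120, running total 184.00
- C (53/18 per unit): all 18 → value 53, running total 237.00
- A (75/38 per unit): all 38 → value 75, running total 312.00
- D (12/24 per unit): 19 of 24 → value 19×12/24 = 9.5000, running total 321.50
Total 321.50.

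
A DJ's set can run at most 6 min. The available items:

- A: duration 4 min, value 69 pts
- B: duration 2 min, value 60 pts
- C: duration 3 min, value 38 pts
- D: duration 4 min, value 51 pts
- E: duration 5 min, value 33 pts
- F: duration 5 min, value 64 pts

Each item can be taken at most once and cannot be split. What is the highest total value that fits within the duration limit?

129 pts

Check high-value combinations within 6 min:
- A+B: duration 4+2=6, value 69+60=129
- B+D: duration 2+4=6, value 60+51=111
- B+C: duration 2+3=5, value 60+38=98
- A: duration 4, value 69
- F: duration 5, value 64
Best: 129 pts.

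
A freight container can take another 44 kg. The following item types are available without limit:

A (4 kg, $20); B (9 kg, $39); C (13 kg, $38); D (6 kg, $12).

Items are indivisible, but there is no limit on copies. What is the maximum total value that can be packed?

Best value-per-unit is A at 20/4, and filling with it alone uses weight 11×4=44. No mix of the others beats 11×20 = 220.

$220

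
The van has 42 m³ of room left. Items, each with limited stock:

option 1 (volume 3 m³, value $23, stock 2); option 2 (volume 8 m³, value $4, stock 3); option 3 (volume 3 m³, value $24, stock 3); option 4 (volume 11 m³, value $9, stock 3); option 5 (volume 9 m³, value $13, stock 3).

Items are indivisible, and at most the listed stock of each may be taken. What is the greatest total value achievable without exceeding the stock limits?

Best selections within volume 42 and stock limits:
- 2×option 1 + 3×option 3 + 3×option 5: volume 42, value 157
- 2×option 1 + 1×option 2 + 3×option 3 + 2×option 5: volume 41, value 148
- 2×option 1 + 3×option 3 + 2×option 5: volume 33, value 144
- 2×option 1 + 3×option 3 + 1×option 4 + 1×option 5: volume 35, value 140
Best: $157.

$157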